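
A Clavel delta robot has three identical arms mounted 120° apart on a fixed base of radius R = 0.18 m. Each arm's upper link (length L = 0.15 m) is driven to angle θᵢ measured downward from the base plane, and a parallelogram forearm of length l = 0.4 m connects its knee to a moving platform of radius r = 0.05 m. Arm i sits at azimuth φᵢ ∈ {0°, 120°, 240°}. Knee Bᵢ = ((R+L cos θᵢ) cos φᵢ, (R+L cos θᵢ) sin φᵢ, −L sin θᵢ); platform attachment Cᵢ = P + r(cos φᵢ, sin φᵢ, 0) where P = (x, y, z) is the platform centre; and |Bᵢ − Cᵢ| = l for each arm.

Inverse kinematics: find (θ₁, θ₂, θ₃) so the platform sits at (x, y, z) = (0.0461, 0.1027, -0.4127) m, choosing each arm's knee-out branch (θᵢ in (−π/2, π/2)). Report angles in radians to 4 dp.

θ₁ = 0.6110, θ₂ = 0.5237, θ₃ = 1.2217

φ1=0.0° → target in arm frame (0.0461, 0.1027)
  A=0.0839, B=-0.4127, C=(l²−L²−A²−y'²−z²)/(2L)=-0.1680
  √(A²+B²)=0.4211;  θ1 = -1.3702+1.9812 ≈ 0.6110
arm 2 (φ=120.0°): x'=0.0659, y'=-0.0913
  A cos θ + B sin θ = C:  0.0641·cos θ + -0.4127·sin θ = -0.1509
  √(A²+B²)=0.4176;  θ2 = -1.4167+1.9404 ≈ 0.5237
arm 3 (φ=240.0°): x'=-0.1120, y'=-0.0114
  e−x'=0.2420;  (l²−L²−(e−x')²−y'²−z²)/2L = -0.3050
  θ3 = atan2(B,A) + arccos(C/0.4784) = 1.2217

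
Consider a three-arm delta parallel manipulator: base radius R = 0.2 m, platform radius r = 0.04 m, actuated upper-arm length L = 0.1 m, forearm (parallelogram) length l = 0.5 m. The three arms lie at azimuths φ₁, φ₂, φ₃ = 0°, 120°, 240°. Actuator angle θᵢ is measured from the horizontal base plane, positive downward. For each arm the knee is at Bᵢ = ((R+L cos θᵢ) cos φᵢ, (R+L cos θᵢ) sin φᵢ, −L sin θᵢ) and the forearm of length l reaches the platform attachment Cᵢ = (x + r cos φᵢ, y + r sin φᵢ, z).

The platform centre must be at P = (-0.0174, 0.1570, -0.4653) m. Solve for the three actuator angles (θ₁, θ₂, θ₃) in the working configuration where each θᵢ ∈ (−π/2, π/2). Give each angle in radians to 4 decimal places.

θ₁ = 0.6980, θ₂ = -0.1752, θ₃ = 1.2215

φ1=0.0° → target in arm frame (-0.0174, 0.1570)
  e−x'=0.1774;  (l²−L²−(e−x')²−y'²−z²)/2L = -0.1631
  γ=atan2(-0.4653,0.1774)=-1.2065;  ψ=arccos(-0.3276)=1.9045;  θ1=γ+ψ≈0.6980
rotate P by −φ2: (0.1447, -0.0634, -0.4653)
  e−x'=0.0153;  (l²−L²−(e−x')²−y'²−z²)/2L = 0.0962
  γ=atan2(-0.4653,0.0153)=-1.5379;  ψ=arccos(0.2066)=1.3627;  θ2=γ+ψ≈-0.1752
arm 3 (φ=240.0°): x'=-0.1273, y'=-0.0936
  A cos θ + B sin θ = C:  0.2873·cos θ + -0.4653·sin θ = -0.3389
  √(A²+B²)=0.5468;  θ3 = -1.0177+2.2392 ≈ 1.2215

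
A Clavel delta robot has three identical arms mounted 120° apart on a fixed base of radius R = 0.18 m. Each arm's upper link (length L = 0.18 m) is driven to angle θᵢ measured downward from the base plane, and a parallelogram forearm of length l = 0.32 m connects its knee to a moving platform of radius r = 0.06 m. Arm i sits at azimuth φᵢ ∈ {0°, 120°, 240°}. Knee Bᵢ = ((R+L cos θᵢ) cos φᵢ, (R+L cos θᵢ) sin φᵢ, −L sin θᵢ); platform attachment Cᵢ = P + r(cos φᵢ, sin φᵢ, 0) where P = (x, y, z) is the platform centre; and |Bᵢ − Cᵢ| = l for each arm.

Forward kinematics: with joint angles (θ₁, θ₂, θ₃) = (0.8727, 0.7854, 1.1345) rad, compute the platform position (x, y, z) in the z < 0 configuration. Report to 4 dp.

arm 1 at φ=0.0°: (R−r)+L cos θ1 = 0.2357;  O1 = (0.2357, 0.0000, -0.1379)
O2 = (0.2473·cos120.0°, 0.2473·sin120.0°, -0.1273) = (-0.1236, 0.2141, -0.1273)
O3 = (0.1961·cos240.0°, 0.1961·sin240.0°, -0.1631) = (-0.0980, -0.1698, -0.1631)
eliminate P² terms by subtracting sphere 1 from 2 and 3
[-0.7187 0.4283 0.0212]·P = 0.0028;  [-0.6675 -0.3396 -0.0505]·P = -0.0095
Cramer: x(z) = 0.0059-0.0272z;  y(z) = 0.0164-0.0952z
into |P−O₁|² = l²: 1.0098z² + 0.2852z + -0.0303 = 0;  Δ = 0.2038;  z = -0.3647 or 0.0823 → z<0 root = -0.3647
x = 0.0158, y = 0.0511

(0.0158, 0.0511, -0.3647)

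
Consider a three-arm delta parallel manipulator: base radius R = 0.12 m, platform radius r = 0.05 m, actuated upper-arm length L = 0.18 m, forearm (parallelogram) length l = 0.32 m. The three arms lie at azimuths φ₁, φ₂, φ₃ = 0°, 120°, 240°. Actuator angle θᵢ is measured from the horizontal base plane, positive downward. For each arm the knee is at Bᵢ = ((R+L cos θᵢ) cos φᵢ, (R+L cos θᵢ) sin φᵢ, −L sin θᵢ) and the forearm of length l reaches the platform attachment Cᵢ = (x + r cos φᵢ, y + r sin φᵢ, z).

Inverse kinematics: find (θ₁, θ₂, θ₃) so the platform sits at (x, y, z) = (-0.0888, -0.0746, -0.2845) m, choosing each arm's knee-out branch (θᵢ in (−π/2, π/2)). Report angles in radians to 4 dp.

θ₁ = 0.8728, θ₂ = 0.6106, θ₃ = -0.0001

φ1=0.0° → target in arm frame (-0.0888, -0.0746)
  e−x'=0.1588;  (l²−L²−(e−x')²−y'²−z²)/2L = -0.1159
  √(A²+B²)=0.3258;  θ1 = -1.0617+1.9345 ≈ 0.8728
arm 2 (φ=120.0°): x'=-0.0202, y'=0.1142
  A cos θ + B sin θ = C:  0.0902·cos θ + -0.2845·sin θ = -0.0892
  √(A²+B²)=0.2985;  θ2 = -1.2638+1.8744 ≈ 0.6106
φ3=240.0° → target in arm frame (0.1090, -0.0396)
  e−x'=-0.0390;  (l²−L²−(e−x')²−y'²−z²)/2L = -0.0390
  γ=atan2(-0.2845,-0.0390)=-1.7070;  ψ=arccos(-0.1357)=1.7069;  θ3=γ+ψ≈-0.0001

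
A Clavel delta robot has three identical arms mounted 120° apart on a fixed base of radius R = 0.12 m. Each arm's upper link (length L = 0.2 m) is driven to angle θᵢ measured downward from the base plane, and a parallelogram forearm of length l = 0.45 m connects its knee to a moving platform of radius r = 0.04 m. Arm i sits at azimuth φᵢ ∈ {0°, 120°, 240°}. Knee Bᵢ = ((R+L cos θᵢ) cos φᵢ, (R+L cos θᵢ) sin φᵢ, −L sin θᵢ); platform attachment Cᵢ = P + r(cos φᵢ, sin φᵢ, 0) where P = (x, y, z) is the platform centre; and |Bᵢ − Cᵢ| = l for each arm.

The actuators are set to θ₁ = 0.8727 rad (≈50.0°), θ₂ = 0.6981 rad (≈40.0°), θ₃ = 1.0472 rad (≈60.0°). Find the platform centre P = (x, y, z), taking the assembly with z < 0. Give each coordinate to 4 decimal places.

φ1=0.0°: virtual centre (0.2086, 0.0000, -0.1532), radius l
arm 2 at φ=120.0°: e+L cos θ2 = 0.2332;  S2 = (-0.1166, 0.2020, -0.1286)
arm 3 at φ=240.0°: e+L cos θ3 = 0.1800;  S3 = (-0.0900, -0.1559, -0.1732)
eliminate P² terms by subtracting sphere 1 from 2 and 3
linear system: -0.6503x+0.4039y = 0.0039−0.0493z; -0.5971x+-0.3118y = -0.0046−-0.0400z
Cramer: x(z) = 0.0014-0.0017z;  y(z) = 0.0120-0.1249z
quadratic in z: (1.0156)z²+(0.3042)z+(-0.1360)=0, √Δ=0.8030 → z ∈ {-0.5451, 0.2456}; z = -0.5451 (taking z<0)
x = 0.0023, y = 0.0801

(0.0023, 0.0801, -0.5451)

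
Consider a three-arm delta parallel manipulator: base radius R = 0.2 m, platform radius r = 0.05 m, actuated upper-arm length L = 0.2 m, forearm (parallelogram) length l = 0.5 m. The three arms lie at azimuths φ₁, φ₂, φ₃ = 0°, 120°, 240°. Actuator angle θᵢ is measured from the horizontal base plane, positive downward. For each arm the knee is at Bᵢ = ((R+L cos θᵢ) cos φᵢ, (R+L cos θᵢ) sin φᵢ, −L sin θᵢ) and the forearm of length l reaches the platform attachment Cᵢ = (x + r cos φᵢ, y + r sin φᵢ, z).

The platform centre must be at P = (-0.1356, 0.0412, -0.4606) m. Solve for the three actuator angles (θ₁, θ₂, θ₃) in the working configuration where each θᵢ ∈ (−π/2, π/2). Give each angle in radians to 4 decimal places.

φ1=0.0° → target in arm frame (-0.1356, 0.0412)
  A cos θ + B sin θ = C:  0.2856·cos θ + -0.4606·sin θ = -0.2135
  γ=atan2(-0.4606,0.2856)=-1.0158;  ψ=arccos(-0.3940)=1.9758;  θ1=γ+ψ≈0.9600
arm 2 (φ=120.0°): x'=0.1035, y'=0.0968
  A=0.0465, B=-0.4606, C=(l²−L²−A²−y'²−z²)/(2L)=-0.0342
  γ=atan2(-0.4606,0.0465)=-1.4701;  ψ=arccos(-0.0739)=1.6448;  θ2=γ+ψ≈0.1747
φ3=240.0° → target in arm frame (0.0321, -0.1380)
  e−x'=0.1179;  (l²−L²−(e−x')²−y'²−z²)/2L = -0.0878
  θ3 = atan2(B,A) + arccos(C/0.4754) = 0.4362

θ₁ = 0.9600, θ₂ = 0.1747, θ₃ = 0.4362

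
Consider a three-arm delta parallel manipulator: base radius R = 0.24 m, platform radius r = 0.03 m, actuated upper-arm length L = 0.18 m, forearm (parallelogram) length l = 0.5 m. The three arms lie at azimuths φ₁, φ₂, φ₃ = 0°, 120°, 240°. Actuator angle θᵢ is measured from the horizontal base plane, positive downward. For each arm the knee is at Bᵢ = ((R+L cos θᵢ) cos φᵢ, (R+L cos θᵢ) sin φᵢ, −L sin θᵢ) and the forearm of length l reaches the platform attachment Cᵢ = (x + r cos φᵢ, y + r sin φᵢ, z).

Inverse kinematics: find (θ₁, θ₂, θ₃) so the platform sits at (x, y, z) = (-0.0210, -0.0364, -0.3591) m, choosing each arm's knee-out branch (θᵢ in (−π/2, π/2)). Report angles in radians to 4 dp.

arm 1 (φ=0.0°): x'=-0.0210, y'=-0.0364
  e−x'=0.2310;  (l²−L²−(e−x')²−y'²−z²)/2L = 0.0943
  √(A²+B²)=0.4270;  θ1 = -0.9992+1.3480 ≈ 0.3489
arm 2 (φ=120.0°): x'=-0.0210, y'=0.0364
  A cos θ + B sin θ = C:  0.2310·cos θ + -0.3591·sin θ = 0.0943
  √(A²+B²)=0.4270;  θ2 = -0.9991+1.3481 ≈ 0.3490
arm 3 (φ=240.0°): x'=0.0420, y'=0.0000
  e−x'=0.1680;  (l²−L²−(e−x')²−y'²−z²)/2L = 0.1679
  θ3 = atan2(B,A) + arccos(C/0.3964) = 0.0003

θ₁ = 0.3489, θ₂ = 0.3490, θ₃ = 0.0003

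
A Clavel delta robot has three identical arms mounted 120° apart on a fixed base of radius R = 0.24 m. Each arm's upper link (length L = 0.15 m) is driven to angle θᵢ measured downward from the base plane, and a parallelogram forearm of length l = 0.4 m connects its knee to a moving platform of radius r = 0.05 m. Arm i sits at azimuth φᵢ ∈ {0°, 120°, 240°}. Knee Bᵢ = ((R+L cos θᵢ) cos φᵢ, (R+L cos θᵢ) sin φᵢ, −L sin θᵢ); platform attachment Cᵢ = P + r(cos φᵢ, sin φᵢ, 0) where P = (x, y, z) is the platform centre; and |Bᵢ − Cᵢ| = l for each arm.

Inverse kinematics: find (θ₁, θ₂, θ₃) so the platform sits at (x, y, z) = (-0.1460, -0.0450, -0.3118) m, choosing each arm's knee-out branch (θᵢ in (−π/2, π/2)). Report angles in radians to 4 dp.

θ₁ = 1.3965, θ₂ = 0.5234, θ₃ = 0.0002

rotate P by −φ1: (-0.1460, -0.0450, -0.3118)
  A cos θ + B sin θ = C:  0.3360·cos θ + -0.3118·sin θ = -0.2488
  θ1 = atan2(B,A) + arccos(C/0.4584) = 1.3965
arm 2 (φ=120.0°): x'=0.0340, y'=0.1489
  A cos θ + B sin θ = C:  0.1560·cos θ + -0.3118·sin θ = -0.0208
  γ=atan2(-0.3118,0.1560)=-1.1070;  ψ=arccos(-0.0596)=1.6304;  θ2=γ+ψ≈0.5234
φ3=240.0° → target in arm frame (0.1120, -0.1039)
  e−x'=0.0780;  (l²−L²−(e−x')²−y'²−z²)/2L = 0.0780
  √(A²+B²)=0.3214;  θ3 = -1.3256+1.3258 ≈ 0.0002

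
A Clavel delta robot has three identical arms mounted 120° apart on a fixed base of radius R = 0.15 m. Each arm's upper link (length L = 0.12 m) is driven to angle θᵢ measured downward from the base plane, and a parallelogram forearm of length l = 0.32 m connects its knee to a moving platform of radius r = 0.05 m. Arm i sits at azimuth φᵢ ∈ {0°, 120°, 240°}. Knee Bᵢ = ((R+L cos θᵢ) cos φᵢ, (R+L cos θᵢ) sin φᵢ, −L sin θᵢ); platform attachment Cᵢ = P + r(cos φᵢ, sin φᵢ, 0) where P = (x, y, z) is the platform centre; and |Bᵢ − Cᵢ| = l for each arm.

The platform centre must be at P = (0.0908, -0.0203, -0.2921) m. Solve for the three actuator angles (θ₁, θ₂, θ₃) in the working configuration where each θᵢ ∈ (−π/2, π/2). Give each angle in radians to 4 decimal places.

θ₁ = 0.0004, θ₂ = 0.8729, θ₃ = 0.6979

φ1=0.0° → target in arm frame (0.0908, -0.0203)
  A=0.0092, B=-0.2921, C=(l²−L²−A²−y'²−z²)/(2L)=0.0091
  √(A²+B²)=0.2922;  θ1 = -1.5393+1.5397 ≈ 0.0004
rotate P by −φ2: (-0.0630, -0.0685, -0.2921)
  e−x'=0.1630;  (l²−L²−(e−x')²−y'²−z²)/2L = -0.1191
  θ2 = atan2(B,A) + arccos(C/0.3345) = 0.8729
arm 3 (φ=240.0°): x'=-0.0278, y'=0.0888
  A cos θ + B sin θ = C:  0.1278·cos θ + -0.2921·sin θ = -0.0898
  θ3 = atan2(B,A) + arccos(C/0.3188) = 0.6979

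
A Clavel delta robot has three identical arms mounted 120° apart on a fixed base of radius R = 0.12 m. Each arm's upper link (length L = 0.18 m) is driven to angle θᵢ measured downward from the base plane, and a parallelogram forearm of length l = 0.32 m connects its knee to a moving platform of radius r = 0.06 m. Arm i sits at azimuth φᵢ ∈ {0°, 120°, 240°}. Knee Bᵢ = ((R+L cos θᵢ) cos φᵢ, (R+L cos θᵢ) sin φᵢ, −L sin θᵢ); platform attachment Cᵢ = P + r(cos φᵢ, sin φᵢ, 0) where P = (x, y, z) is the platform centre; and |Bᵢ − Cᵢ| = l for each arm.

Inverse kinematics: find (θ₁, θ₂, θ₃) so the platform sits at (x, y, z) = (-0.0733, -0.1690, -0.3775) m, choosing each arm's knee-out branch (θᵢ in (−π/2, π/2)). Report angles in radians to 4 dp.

arm 1 (φ=0.0°): x'=-0.0733, y'=-0.1690
  A=0.1333, B=-0.3775, C=(l²−L²−A²−y'²−z²)/(2L)=-0.3301
  √(A²+B²)=0.4003;  θ1 = -1.2314+2.5402 ≈ 1.3088
arm 2 (φ=120.0°): x'=-0.1097, y'=0.1480
  A cos θ + B sin θ = C:  0.1697·cos θ + -0.3775·sin θ = -0.3422
  θ2 = atan2(B,A) + arccos(C/0.4139) = 1.3960
rotate P by −φ3: (0.1830, 0.0210, -0.3775)
  A=-0.1230, B=-0.3775, C=(l²−L²−A²−y'²−z²)/(2L)=-0.2447
  θ3 = atan2(B,A) + arccos(C/0.3970) = 0.3489

θ₁ = 1.3088, θ₂ = 1.3960, θ₃ = 0.3489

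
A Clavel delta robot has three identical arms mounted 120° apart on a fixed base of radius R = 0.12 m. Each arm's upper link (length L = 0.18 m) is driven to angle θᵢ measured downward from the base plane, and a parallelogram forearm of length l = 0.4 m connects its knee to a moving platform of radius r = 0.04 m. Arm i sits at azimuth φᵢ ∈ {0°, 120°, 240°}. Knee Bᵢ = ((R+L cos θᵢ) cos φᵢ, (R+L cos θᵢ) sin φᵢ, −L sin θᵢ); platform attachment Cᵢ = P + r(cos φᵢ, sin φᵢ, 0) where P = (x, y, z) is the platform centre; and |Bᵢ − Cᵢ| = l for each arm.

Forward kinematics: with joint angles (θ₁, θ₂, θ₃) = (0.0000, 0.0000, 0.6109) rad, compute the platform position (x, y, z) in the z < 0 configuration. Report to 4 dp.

(0.0512, 0.0887, -0.3295)

φ1=0.0°: virtual centre (0.2600, 0.0000, 0.0000), radius l
arm 2 at φ=120.0°: e+L cos θ2 = 0.2600;  O2 = (-0.1300, 0.2252, 0.0000)
φ3=240.0°: virtual centre (-0.1137, -0.1970, -0.1032), radius l
subtract pairs → two planes through P
[-0.7800 0.4503 0.0000]·P = 0.0000;  [-0.7474 -0.3939 -0.2065]·P = -0.0052
Cramer: x(z) = 0.0036-0.1444z;  y(z) = 0.0063-0.2502z
sphere 1 gives Az²+Bz+C=0 with A=1.0834, B=0.0709, C=-0.0942;  B²−4AC=0.4134;  roots -0.3295, 0.2640;  negative root z = -0.3295
x = 0.0512, y = 0.0887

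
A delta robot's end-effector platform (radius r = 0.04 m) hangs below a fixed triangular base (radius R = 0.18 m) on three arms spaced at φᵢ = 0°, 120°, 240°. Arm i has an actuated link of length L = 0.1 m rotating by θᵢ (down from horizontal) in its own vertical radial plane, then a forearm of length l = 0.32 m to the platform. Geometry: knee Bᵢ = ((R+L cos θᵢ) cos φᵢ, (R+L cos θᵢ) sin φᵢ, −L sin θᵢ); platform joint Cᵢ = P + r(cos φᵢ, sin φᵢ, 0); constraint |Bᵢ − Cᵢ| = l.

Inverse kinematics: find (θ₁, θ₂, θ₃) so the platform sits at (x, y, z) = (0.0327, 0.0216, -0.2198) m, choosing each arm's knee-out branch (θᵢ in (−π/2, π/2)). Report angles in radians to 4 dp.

arm 1 (φ=0.0°): x'=0.0327, y'=0.0216
  e−x'=0.1073;  (l²−L²−(e−x')²−y'²−z²)/2L = 0.1605
  √(A²+B²)=0.2446;  θ1 = -1.1167+0.8548 ≈ -0.2618
arm 2 (φ=120.0°): x'=0.0024, y'=-0.0391
  e−x'=0.1376;  (l²−L²−(e−x')²−y'²−z²)/2L = 0.1181
  γ=atan2(-0.2198,0.1376)=-1.0113;  ψ=arccos(0.4552)=1.0982;  θ2=γ+ψ≈0.0869
rotate P by −φ3: (-0.0351, 0.0175, -0.2198)
  A=0.1751, B=-0.2198, C=(l²−L²−A²−y'²−z²)/(2L)=0.0657
  γ=atan2(-0.2198,0.1751)=-0.8982;  ψ=arccos(0.2337)=1.3349;  θ3=γ+ψ≈0.4366

θ₁ = -0.2618, θ₂ = 0.0869, θ₃ = 0.4366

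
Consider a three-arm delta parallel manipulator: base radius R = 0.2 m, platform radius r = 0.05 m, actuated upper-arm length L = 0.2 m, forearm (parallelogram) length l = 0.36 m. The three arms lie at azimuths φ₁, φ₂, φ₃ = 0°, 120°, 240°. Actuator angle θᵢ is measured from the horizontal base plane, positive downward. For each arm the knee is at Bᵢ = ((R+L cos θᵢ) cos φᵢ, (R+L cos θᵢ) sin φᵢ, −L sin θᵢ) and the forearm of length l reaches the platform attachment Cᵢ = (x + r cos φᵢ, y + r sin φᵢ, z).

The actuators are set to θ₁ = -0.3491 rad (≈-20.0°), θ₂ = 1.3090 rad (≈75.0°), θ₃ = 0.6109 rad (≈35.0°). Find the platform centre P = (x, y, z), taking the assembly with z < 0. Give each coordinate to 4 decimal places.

(0.1386, -0.0931, -0.2165)

centre 1 = (0.3379·cos0.0°, 0.3379·sin0.0°, 0.0684) = (0.3379, 0.0000, 0.0684)
φ2=120.0°: virtual centre (-0.1009, 0.1747, -0.1932), radius l
φ3=240.0°: virtual centre (-0.1569, -0.2718, -0.1147), radius l
subtract pairs → two planes through P
linear system: -0.8776x+0.3495y = -0.0409−-0.5232z; -0.9897x+-0.5436y = -0.0072−-0.3663z
det = 0.8229;  x = 0.0301+-0.5011z,  y = -0.0414+0.2386z
into |P−centre ₁|² = l²: 1.3081z² + 0.1520z + -0.0284 = 0;  Δ = 0.1718;  z = -0.2165 or 0.1003 → z<0 root = -0.2165
x = 0.1386, y = -0.0931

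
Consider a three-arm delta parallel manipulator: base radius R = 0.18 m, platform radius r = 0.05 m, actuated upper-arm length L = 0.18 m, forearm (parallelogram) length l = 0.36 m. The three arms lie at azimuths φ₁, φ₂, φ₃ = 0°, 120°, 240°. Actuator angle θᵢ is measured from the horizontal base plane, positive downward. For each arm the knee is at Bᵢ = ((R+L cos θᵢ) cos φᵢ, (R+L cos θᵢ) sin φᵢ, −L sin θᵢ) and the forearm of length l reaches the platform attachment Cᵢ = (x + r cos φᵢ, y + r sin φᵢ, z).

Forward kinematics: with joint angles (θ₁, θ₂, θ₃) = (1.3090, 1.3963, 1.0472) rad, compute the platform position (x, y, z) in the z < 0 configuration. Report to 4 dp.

arm 1 at φ=0.0°: (R−r)+L cos θ1 = 0.1766;  centre 1 = (0.1766, 0.0000, -0.1739)
arm 2 at φ=120.0°: (R−r)+L cos θ2 = 0.1613;  centre 2 = (-0.0806, 0.1396, -0.1773)
centre 3 = (0.2200·cos240.0°, 0.2200·sin240.0°, -0.1559) = (-0.1100, -0.1905, -0.1559)
subtract pairs → two planes through P
[-0.5144 0.2793 -0.0068]·P = -0.0040;  [-0.5732 -0.3811 0.0360]·P = 0.0113
Cramer: x(z) = -0.0046+0.0209z;  y(z) = -0.0227+0.0629z
sphere 1 gives Az²+Bz+C=0 with A=1.0044, B=0.3373, C=-0.0660;  B²−4AC=0.3790;  roots -0.4744, 0.1386;  negative root z = -0.4744
x = -0.0145, y = -0.0526

(-0.0145, -0.0526, -0.4744)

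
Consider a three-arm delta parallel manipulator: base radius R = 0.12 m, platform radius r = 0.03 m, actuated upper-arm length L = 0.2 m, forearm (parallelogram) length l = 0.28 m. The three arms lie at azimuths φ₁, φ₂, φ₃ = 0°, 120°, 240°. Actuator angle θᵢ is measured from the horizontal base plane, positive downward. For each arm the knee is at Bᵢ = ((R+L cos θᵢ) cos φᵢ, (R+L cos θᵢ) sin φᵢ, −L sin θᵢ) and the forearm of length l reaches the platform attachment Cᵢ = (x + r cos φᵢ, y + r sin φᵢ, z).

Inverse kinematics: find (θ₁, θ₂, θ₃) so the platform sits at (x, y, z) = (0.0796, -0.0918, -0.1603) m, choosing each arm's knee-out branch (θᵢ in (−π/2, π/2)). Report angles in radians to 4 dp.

θ₁ = -0.0001, θ₂ = 1.2219, θ₃ = 0.3489

arm 1 (φ=0.0°): x'=0.0796, y'=-0.0918
  e−x'=0.0104;  (l²−L²−(e−x')²−y'²−z²)/2L = 0.0104
  θ1 = atan2(B,A) + arccos(C/0.1606) = -0.0001
φ2=120.0° → target in arm frame (-0.1193, -0.0230)
  A=0.2093, B=-0.1603, C=(l²−L²−A²−y'²−z²)/(2L)=-0.0791
  γ=atan2(-0.1603,0.2093)=-0.6536;  ψ=arccos(-0.3000)=1.8755;  θ2=γ+ψ≈1.2219
arm 3 (φ=240.0°): x'=0.0397, y'=0.1148
  A=0.0503, B=-0.1603, C=(l²−L²−A²−y'²−z²)/(2L)=-0.0075
  θ3 = atan2(B,A) + arccos(C/0.1680) = 0.3489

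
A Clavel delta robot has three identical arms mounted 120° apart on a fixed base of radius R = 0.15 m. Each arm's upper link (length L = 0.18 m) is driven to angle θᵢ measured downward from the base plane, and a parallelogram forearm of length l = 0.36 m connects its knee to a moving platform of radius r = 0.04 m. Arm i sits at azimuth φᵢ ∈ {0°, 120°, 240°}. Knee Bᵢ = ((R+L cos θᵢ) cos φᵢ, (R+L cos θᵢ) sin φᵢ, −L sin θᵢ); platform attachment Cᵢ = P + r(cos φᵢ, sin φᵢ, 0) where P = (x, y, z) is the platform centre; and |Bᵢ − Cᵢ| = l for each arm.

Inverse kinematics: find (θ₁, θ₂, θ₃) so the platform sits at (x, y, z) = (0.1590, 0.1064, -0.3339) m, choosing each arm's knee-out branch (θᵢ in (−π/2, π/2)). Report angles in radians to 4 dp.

θ₁ = 0.0869, θ₂ = 0.7853, θ₃ = 1.3961

rotate P by −φ1: (0.1590, 0.1064, -0.3339)
  A=-0.0490, B=-0.3339, C=(l²−L²−A²−y'²−z²)/(2L)=-0.0778
  γ=atan2(-0.3339,-0.0490)=-1.7165;  ψ=arccos(-0.2306)=1.8035;  θ1=γ+ψ≈0.0869
φ2=120.0° → target in arm frame (0.0126, -0.1909)
  A cos θ + B sin θ = C:  0.0974·cos θ + -0.3339·sin θ = -0.1672
  θ2 = atan2(B,A) + arccos(C/0.3478) = 0.7853
rotate P by −φ3: (-0.1716, 0.0845, -0.3339)
  A=0.2816, B=-0.3339, C=(l²−L²−A²−y'²−z²)/(2L)=-0.2799
  γ=atan2(-0.3339,0.2816)=-0.8701;  ψ=arccos(-0.6407)=2.2662;  θ3=γ+ψ≈1.3961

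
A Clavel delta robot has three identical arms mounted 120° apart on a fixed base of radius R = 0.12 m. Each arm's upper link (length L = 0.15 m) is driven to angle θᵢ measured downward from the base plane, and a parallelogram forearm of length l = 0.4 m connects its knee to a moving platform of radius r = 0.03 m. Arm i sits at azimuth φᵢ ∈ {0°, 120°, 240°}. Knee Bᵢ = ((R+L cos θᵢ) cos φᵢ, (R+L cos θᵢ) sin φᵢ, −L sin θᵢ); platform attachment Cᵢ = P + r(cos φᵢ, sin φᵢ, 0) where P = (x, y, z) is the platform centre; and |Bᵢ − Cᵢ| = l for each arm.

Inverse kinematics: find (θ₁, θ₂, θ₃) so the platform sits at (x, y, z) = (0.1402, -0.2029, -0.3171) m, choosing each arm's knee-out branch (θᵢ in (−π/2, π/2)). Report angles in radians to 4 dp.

φ1=0.0° → target in arm frame (0.1402, -0.2029)
  A cos θ + B sin θ = C:  -0.0502·cos θ + -0.3171·sin θ = -0.0225
  θ1 = atan2(B,A) + arccos(C/0.3210) = -0.0870
φ2=120.0° → target in arm frame (-0.2458, -0.0200)
  A=0.3358, B=-0.3171, C=(l²−L²−A²−y'²−z²)/(2L)=-0.2541
  θ2 = atan2(B,A) + arccos(C/0.4619) = 1.3966
rotate P by −φ3: (0.1056, 0.2229, -0.3171)
  e−x'=-0.0156;  (l²−L²−(e−x')²−y'²−z²)/2L = -0.0432
  γ=atan2(-0.3171,-0.0156)=-1.6200;  ψ=arccos(-0.1361)=1.7074;  θ3=γ+ψ≈0.0873

θ₁ = -0.0870, θ₂ = 1.3966, θ₃ = 0.0873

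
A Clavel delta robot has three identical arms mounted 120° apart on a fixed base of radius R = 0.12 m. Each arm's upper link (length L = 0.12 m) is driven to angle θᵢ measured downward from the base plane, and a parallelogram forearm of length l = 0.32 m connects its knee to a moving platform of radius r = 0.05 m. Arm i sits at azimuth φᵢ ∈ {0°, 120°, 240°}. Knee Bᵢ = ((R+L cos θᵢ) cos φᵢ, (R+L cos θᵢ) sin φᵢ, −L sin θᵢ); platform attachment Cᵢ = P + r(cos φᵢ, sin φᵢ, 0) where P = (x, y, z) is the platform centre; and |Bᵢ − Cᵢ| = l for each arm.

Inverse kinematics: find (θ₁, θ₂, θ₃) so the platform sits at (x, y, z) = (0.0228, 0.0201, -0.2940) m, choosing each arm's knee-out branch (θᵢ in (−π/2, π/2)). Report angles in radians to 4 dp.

arm 1 (φ=0.0°): x'=0.0228, y'=0.0201
  A=0.0472, B=-0.2940, C=(l²−L²−A²−y'²−z²)/(2L)=-0.0044
  √(A²+B²)=0.2978;  θ1 = -1.4116+1.5857 ≈ 0.1741
arm 2 (φ=120.0°): x'=0.0060, y'=-0.0298
  A=0.0640, B=-0.2940, C=(l²−L²−A²−y'²−z²)/(2L)=-0.0142
  γ=atan2(-0.2940,0.0640)=-1.3565;  ψ=arccos(-0.0473)=1.6182;  θ2=γ+ψ≈0.2617
φ3=240.0° → target in arm frame (-0.0288, 0.0097)
  A cos θ + B sin θ = C:  0.0988·cos θ + -0.2940·sin θ = -0.0346
  θ3 = atan2(B,A) + arccos(C/0.3102) = 0.4359

θ₁ = 0.1741, θ₂ = 0.2617, θ₃ = 0.4359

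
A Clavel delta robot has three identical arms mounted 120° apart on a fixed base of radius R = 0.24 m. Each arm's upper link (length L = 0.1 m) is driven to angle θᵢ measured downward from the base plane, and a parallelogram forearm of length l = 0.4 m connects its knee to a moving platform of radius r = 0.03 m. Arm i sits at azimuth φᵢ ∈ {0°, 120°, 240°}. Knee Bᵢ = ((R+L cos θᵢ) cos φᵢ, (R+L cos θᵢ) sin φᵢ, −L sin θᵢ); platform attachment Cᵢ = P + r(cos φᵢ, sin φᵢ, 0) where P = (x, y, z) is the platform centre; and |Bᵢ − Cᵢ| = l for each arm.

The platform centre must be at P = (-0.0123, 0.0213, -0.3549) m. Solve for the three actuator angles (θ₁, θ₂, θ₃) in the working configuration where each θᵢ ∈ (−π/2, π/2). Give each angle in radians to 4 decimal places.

φ1=0.0° → target in arm frame (-0.0123, 0.0213)
  e−x'=0.2223;  (l²−L²−(e−x')²−y'²−z²)/2L = -0.1291
  √(A²+B²)=0.4188;  θ1 = -1.0112+1.8842 ≈ 0.8730
rotate P by −φ2: (0.0246, 0.0000, -0.3549)
  e−x'=0.1854;  (l²−L²−(e−x')²−y'²−z²)/2L = -0.0516
  θ2 = atan2(B,A) + arccos(C/0.4004) = 0.6107
rotate P by −φ3: (-0.0123, -0.0213, -0.3549)
  A=0.2223, B=-0.3549, C=(l²−L²−A²−y'²−z²)/(2L)=-0.1291
  √(A²+B²)=0.4188;  θ3 = -1.0112+1.8842 ≈ 0.8730

θ₁ = 0.8730, θ₂ = 0.6107, θ₃ = 0.8730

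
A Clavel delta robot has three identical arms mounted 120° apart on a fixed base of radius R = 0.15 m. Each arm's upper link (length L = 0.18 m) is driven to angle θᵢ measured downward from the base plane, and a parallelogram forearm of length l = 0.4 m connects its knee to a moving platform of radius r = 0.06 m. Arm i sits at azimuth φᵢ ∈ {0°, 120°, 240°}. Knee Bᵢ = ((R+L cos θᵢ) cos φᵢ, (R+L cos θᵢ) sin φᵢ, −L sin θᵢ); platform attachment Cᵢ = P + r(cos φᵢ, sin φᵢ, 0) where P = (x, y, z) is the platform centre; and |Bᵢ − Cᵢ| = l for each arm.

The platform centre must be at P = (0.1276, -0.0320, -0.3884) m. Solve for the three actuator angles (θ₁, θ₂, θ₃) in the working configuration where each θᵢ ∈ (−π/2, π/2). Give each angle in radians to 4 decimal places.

θ₁ = 0.0874, θ₂ = 0.8728, θ₃ = 0.6985

rotate P by −φ1: (0.1276, -0.0320, -0.3884)
  A cos θ + B sin θ = C:  -0.0376·cos θ + -0.3884·sin θ = -0.0714
  γ=atan2(-0.3884,-0.0376)=-1.6673;  ψ=arccos(-0.1829)=1.7547;  θ1=γ+ψ≈0.0874
arm 2 (φ=120.0°): x'=-0.0915, y'=-0.0945
  A=0.1815, B=-0.3884, C=(l²−L²−A²−y'²−z²)/(2L)=-0.1809
  √(A²+B²)=0.4287;  θ2 = -1.1336+2.0065 ≈ 0.8728
rotate P by −φ3: (-0.0361, 0.1265, -0.3884)
  A cos θ + B sin θ = C:  0.1261·cos θ + -0.3884·sin θ = -0.1532
  γ=atan2(-0.3884,0.1261)=-1.2569;  ψ=arccos(-0.3752)=1.9554;  θ3=γ+ψ≈0.6985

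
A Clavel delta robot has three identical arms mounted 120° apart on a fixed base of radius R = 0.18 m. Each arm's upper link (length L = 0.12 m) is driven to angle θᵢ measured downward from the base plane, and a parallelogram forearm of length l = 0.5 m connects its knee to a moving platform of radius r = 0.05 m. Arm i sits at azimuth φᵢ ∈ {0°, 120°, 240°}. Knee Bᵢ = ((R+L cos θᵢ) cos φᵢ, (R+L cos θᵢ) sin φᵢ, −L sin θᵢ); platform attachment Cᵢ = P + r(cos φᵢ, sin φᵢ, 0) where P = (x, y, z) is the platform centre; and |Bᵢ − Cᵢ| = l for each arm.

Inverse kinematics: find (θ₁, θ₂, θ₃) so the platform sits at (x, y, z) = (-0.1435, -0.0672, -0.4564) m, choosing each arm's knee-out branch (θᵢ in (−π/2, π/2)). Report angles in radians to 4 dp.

arm 1 (φ=0.0°): x'=-0.1435, y'=-0.0672
  A cos θ + B sin θ = C:  0.2735·cos θ + -0.4564·sin θ = -0.2167
  θ1 = atan2(B,A) + arccos(C/0.5321) = 0.9594
arm 2 (φ=120.0°): x'=0.0136, y'=0.1579
  A cos θ + B sin θ = C:  0.1164·cos θ + -0.4564·sin θ = -0.0466
  γ=atan2(-0.4564,0.1164)=-1.3210;  ψ=arccos(-0.0989)=1.6699;  θ2=γ+ψ≈0.3489
arm 3 (φ=240.0°): x'=0.1299, y'=-0.0907
  e−x'=0.0001;  (l²−L²−(e−x')²−y'²−z²)/2L = 0.0795
  θ3 = atan2(B,A) + arccos(C/0.4564) = -0.1749

θ₁ = 0.9594, θ₂ = 0.3489, θ₃ = -0.1749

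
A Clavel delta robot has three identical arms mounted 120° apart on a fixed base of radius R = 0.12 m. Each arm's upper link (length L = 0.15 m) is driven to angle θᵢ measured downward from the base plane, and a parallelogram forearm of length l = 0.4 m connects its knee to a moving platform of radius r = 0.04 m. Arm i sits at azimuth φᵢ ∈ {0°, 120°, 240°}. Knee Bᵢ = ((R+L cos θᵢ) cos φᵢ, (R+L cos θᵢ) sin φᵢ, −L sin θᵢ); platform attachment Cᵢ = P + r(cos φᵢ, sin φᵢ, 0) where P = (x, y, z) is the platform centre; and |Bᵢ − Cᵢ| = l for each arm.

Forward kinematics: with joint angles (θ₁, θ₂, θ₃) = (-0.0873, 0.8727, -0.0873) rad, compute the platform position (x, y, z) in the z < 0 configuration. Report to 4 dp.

O1 = (0.2294·cos0.0°, 0.2294·sin0.0°, 0.0131) = (0.2294, 0.0000, 0.0131)
arm 2 at φ=120.0°: e+L cos θ2 = 0.1764;  O2 = (-0.0882, 0.1528, -0.1149)
O3 = (0.2294·cos240.0°, 0.2294·sin240.0°, 0.0131) = (-0.1147, -0.1987, 0.0131)
subtract pairs → two planes through P
[-0.6353 0.3056 -0.2560]·P = -0.0085;  [-0.6883 -0.3974 0.0000]·P = 0.0000
det = 0.4628;  x = 0.0073+-0.2198z,  y = -0.0126+0.3807z
quadratic in z: (1.1933)z²+(0.0619)z+(-0.1103)=0, √Δ=0.7283 → z ∈ {-0.3311, 0.2792}; z = -0.3311 (taking z<0)
x = 0.0801, y = -0.1387

(0.0801, -0.1387, -0.3311)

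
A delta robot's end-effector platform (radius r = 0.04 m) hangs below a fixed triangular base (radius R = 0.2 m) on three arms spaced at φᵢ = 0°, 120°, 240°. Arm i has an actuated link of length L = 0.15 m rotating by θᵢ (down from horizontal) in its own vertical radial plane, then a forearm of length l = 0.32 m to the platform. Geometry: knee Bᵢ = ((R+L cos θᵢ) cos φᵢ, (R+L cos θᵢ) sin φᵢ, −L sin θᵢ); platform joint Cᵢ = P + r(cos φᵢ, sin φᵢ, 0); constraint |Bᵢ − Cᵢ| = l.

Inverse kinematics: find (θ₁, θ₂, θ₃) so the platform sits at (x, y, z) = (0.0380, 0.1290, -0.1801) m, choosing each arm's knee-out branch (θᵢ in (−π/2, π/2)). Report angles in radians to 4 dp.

θ₁ = 0.3487, θ₂ = -0.2611, θ₃ = 1.3961

arm 1 (φ=0.0°): x'=0.0380, y'=0.1290
  e−x'=0.1220;  (l²−L²−(e−x')²−y'²−z²)/2L = 0.0531
  θ1 = atan2(B,A) + arccos(C/0.2175) = 0.3487
arm 2 (φ=120.0°): x'=0.0927, y'=-0.0974
  e−x'=0.0673;  (l²−L²−(e−x')²−y'²−z²)/2L = 0.1115
  θ2 = atan2(B,A) + arccos(C/0.1923) = -0.2611
φ3=240.0° → target in arm frame (-0.1307, -0.0316)
  A=0.2907, B=-0.1801, C=(l²−L²−A²−y'²−z²)/(2L)=-0.1268
  θ3 = atan2(B,A) + arccos(C/0.3420) = 1.3961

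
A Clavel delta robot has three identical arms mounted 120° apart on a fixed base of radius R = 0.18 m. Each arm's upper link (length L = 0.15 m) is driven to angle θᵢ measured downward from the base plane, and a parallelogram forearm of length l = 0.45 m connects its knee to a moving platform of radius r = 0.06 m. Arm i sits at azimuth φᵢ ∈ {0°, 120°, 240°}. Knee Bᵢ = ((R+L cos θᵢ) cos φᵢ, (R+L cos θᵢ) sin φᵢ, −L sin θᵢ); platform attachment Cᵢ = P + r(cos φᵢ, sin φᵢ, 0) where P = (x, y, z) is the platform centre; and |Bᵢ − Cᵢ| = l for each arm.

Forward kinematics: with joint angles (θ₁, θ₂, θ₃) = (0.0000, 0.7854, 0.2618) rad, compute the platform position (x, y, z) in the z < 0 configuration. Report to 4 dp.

(0.0851, -0.0785, -0.4027)

centre 1 = (0.2700·cos0.0°, 0.2700·sin0.0°, 0.0000) = (0.2700, 0.0000, 0.0000)
arm 2 at φ=120.0°: ρ2 = 0.2261;  centre 2 = (-0.1130, 0.1958, -0.1061)
centre 3 = (0.2649·cos240.0°, 0.2649·sin240.0°, -0.0388) = (-0.1324, -0.2294, -0.0388)
|centre ₂|²−|centre ₁|² = -0.0105;  |centre ₃|²−|centre ₁|² = -0.0012
plane₁₂: -0.7661x+0.3916y+-0.2121z = -0.0105
Cramer: x(z) = 0.0080-0.1916z;  y(z) = -0.0113+0.1669z
into |P−centre ₁|² = l²: 1.0646z² + 0.0966z + -0.1337 = 0;  Δ = 0.5787;  z = -0.4027 or 0.3119 → z<0 root = -0.4027
x = 0.0851, y = -0.0785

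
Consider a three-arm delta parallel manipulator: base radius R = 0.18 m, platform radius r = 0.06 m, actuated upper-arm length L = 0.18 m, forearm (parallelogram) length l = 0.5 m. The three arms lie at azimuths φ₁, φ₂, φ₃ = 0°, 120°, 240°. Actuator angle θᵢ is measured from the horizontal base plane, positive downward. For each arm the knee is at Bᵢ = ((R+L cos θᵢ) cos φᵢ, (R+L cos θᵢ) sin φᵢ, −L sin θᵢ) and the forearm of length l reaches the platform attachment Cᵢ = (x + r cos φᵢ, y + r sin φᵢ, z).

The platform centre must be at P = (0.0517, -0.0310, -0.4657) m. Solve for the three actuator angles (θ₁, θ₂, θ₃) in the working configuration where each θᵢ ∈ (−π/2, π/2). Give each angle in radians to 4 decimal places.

θ₁ = 0.1746, θ₂ = 0.5234, θ₃ = 0.3490

φ1=0.0° → target in arm frame (0.0517, -0.0310)
  A=0.0683, B=-0.4657, C=(l²−L²−A²−y'²−z²)/(2L)=-0.0136
  √(A²+B²)=0.4707;  θ1 = -1.4252+1.5997 ≈ 0.1746
rotate P by −φ2: (-0.0527, -0.0293, -0.4657)
  e−x'=0.1727;  (l²−L²−(e−x')²−y'²−z²)/2L = -0.0832
  √(A²+B²)=0.4967;  θ2 = -1.2157+1.7391 ≈ 0.5234
rotate P by −φ3: (0.0010, 0.0603, -0.4657)
  A=0.1190, B=-0.4657, C=(l²−L²−A²−y'²−z²)/(2L)=-0.0474
  √(A²+B²)=0.4807;  θ3 = -1.3206+1.6696 ≈ 0.3490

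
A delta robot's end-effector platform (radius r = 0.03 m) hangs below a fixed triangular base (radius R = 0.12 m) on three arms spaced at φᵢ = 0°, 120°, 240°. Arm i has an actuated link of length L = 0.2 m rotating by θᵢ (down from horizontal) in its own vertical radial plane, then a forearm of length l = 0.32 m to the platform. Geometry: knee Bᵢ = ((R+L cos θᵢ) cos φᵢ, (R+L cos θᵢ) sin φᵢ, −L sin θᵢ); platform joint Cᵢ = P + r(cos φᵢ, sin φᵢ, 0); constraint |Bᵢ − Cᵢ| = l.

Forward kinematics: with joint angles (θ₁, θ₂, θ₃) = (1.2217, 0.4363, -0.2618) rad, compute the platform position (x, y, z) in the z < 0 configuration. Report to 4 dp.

φ1=0.0°: virtual centre (0.1584, 0.0000, -0.1879), radius l
φ2=120.0°: virtual centre (-0.1356, 0.2349, -0.0845), radius l
centre 3 = (0.2832·cos240.0°, 0.2832·sin240.0°, 0.0518) = (-0.1416, -0.2452, 0.0518)
|centre ₂|²−|centre ₁|² = 0.0203;  |centre ₃|²−|centre ₁|² = 0.0225
plane₁₂: -0.5881x+0.4698y+0.2068z = 0.0203
Cramer: x(z) = -0.0360+0.5728z;  y(z) = -0.0018+0.2767z
quadratic in z: (1.4047)z²+(0.1522)z+(-0.0293)=0, √Δ=0.4333 → z ∈ {-0.2084, 0.1001}; z = -0.2084 (taking z<0)
x = -0.1553, y = -0.0595

(-0.1553, -0.0595, -0.2084)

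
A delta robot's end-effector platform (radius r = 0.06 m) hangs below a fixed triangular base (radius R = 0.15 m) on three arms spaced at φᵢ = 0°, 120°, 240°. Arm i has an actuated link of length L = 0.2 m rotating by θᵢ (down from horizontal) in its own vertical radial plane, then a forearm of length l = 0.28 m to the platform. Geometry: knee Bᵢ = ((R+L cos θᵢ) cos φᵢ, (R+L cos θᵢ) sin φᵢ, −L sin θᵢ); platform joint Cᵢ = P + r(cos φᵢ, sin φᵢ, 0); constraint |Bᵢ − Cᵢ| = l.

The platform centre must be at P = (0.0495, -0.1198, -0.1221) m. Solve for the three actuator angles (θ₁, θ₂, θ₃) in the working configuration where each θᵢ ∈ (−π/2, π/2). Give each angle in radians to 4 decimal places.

rotate P by −φ1: (0.0495, -0.1198, -0.1221)
  e−x'=0.0405;  (l²−L²−(e−x')²−y'²−z²)/2L = 0.0187
  θ1 = atan2(B,A) + arccos(C/0.1286) = 0.1740
rotate P by −φ2: (-0.1285, 0.0170, -0.1221)
  A cos θ + B sin θ = C:  0.2185·cos θ + -0.1221·sin θ = -0.0614
  θ2 = atan2(B,A) + arccos(C/0.2503) = 1.3088
φ3=240.0° → target in arm frame (0.0790, 0.1028)
  A=0.0110, B=-0.1221, C=(l²−L²−A²−y'²−z²)/(2L)=0.0320
  γ=atan2(-0.1221,0.0110)=-1.4809;  ψ=arccos(0.2612)=1.3065;  θ3=γ+ψ≈-0.1744

θ₁ = 0.1740, θ₂ = 1.3088, θ₃ = -0.1744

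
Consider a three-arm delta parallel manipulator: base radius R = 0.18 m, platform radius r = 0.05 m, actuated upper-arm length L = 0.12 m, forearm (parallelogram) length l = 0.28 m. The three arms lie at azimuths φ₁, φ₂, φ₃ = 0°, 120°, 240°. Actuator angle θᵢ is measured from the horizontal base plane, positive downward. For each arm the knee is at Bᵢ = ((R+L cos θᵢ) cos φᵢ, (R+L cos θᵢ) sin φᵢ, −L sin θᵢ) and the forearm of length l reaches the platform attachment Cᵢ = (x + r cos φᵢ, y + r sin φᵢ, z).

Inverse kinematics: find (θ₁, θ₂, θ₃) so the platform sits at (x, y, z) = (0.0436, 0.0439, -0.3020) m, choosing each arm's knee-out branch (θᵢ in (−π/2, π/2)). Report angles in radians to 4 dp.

θ₁ = 0.7855, θ₂ = 0.9600, θ₃ = 1.3966

arm 1 (φ=0.0°): x'=0.0436, y'=0.0439
  A=0.0864, B=-0.3020, C=(l²−L²−A²−y'²−z²)/(2L)=-0.1525
  θ1 = atan2(B,A) + arccos(C/0.3141) = 0.7855
arm 2 (φ=120.0°): x'=0.0162, y'=-0.0597
  A cos θ + B sin θ = C:  0.1138·cos θ + -0.3020·sin θ = -0.1821
  √(A²+B²)=0.3227;  θ2 = -1.2105+2.1705 ≈ 0.9600
φ3=240.0° → target in arm frame (-0.0598, 0.0158)
  A cos θ + B sin θ = C:  0.1898·cos θ + -0.3020·sin θ = -0.2645
  √(A²+B²)=0.3567;  θ3 = -1.0097+2.4062 ≈ 1.3966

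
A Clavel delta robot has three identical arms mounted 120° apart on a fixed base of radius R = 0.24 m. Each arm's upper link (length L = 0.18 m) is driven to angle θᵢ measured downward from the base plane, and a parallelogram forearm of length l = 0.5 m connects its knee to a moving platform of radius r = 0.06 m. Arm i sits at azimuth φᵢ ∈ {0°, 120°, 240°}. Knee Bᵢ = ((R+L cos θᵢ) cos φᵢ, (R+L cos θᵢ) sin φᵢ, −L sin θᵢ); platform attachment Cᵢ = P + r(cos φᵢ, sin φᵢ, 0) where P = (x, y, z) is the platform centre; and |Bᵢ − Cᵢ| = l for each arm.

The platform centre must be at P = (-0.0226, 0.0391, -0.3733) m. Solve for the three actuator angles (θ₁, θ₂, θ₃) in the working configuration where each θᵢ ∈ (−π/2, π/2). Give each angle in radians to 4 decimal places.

φ1=0.0° → target in arm frame (-0.0226, 0.0391)
  A=0.2026, B=-0.3733, C=(l²−L²−A²−y'²−z²)/(2L)=0.0991
  θ1 = atan2(B,A) + arccos(C/0.4247) = 0.2618
arm 2 (φ=120.0°): x'=0.0452, y'=0.0000
  A=0.1348, B=-0.3733, C=(l²−L²−A²−y'²−z²)/(2L)=0.1668
  γ=atan2(-0.3733,0.1348)=-1.2242;  ψ=arccos(0.4204)=1.1369;  θ2=γ+ψ≈-0.0872
rotate P by −φ3: (-0.0226, -0.0391, -0.3733)
  A cos θ + B sin θ = C:  0.2026·cos θ + -0.3733·sin θ = 0.0991
  √(A²+B²)=0.4247;  θ3 = -1.0736+1.3352 ≈ 0.2616

θ₁ = 0.2618, θ₂ = -0.0872, θ₃ = 0.2616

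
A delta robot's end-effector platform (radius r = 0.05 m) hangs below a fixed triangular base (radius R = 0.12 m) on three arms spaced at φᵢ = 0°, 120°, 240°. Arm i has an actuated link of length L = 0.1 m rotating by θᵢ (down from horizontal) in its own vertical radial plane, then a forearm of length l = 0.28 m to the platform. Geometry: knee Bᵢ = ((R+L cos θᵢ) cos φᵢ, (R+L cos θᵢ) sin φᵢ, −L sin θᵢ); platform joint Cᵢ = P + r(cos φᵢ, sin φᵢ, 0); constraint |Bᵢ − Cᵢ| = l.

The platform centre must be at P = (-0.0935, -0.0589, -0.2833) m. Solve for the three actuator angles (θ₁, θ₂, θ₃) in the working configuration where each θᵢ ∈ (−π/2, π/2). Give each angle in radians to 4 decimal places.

φ1=0.0° → target in arm frame (-0.0935, -0.0589)
  e−x'=0.1635;  (l²−L²−(e−x')²−y'²−z²)/2L = -0.2103
  θ1 = atan2(B,A) + arccos(C/0.3271) = 1.2218
rotate P by −φ2: (-0.0043, 0.1104, -0.2833)
  e−x'=0.0743;  (l²−L²−(e−x')²−y'²−z²)/2L = -0.1478
  √(A²+B²)=0.2929;  θ2 = -1.3144+2.0999 ≈ 0.7855
rotate P by −φ3: (0.0978, -0.0515, -0.2833)
  A cos θ + B sin θ = C:  -0.0278·cos θ + -0.2833·sin θ = -0.0764
  θ3 = atan2(B,A) + arccos(C/0.2847) = 0.1741

θ₁ = 1.2218, θ₂ = 0.7855, θ₃ = 0.1741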